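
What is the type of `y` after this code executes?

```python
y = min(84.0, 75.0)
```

min() of floats returns float

float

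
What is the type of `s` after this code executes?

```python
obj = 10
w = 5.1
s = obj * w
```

int * float returns float (10 * 5.1 = 51.0)

float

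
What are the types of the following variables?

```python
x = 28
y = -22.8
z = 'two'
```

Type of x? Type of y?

x is int; y is float

int, float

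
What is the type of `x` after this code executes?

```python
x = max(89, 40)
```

max() of ints returns int

int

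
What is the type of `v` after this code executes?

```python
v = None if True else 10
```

Ternary: condition is True, if branch (None) taken → NoneType

NoneType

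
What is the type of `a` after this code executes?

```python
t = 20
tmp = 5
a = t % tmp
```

int % int returns int (20 % 5 = 0)

int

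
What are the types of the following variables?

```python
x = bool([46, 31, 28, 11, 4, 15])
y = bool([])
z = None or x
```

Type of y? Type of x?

bool() returns bool; bool() returns bool

bool, bool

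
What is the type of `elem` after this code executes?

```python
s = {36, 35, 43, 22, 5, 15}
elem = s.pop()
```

Popping from a set of ints returns int

int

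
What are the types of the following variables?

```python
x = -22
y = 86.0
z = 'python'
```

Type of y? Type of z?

y is float; z is str

float, str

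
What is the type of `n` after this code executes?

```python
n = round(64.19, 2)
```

round() with ndigits arg returns float

float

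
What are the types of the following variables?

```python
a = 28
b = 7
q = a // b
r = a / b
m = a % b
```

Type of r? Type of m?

int / int returns float; int % int returns int

float, int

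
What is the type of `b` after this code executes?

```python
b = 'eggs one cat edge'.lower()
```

str.lower() returns str

str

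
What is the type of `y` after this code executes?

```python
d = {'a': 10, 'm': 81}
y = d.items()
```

dict.items() returns a dict_items view

dict_items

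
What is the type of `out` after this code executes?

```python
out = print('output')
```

print() returns None

NoneType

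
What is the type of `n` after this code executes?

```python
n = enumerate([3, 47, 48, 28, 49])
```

enumerate() returns an enumerate iterator object

enumerate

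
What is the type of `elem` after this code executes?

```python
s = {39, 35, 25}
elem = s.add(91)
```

set.add() returns None (mutates in place)

NoneType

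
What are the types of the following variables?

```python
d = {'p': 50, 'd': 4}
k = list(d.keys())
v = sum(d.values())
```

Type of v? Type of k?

sum of int values returns int; list(...) returns list

int, list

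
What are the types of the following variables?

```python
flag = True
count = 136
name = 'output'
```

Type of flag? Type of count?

flag is bool; count is int

bool, int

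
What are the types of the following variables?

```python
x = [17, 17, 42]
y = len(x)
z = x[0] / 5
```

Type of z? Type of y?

int / int returns float; len() returns int

float, int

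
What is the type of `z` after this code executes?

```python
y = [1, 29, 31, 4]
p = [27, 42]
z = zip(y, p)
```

zip() returns a zip iterator object

zip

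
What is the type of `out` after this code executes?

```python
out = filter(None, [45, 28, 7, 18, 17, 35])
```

filter() returns a filter iterator object

filter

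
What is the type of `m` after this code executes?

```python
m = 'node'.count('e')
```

str.count() returns int

int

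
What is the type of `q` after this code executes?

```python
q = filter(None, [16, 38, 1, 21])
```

filter() returns a filter iterator object

filter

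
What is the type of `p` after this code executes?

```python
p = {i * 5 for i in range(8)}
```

A set comprehension {expr for x in iterable} produces a set

set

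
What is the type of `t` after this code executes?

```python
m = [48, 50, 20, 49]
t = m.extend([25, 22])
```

list.extend() returns None

NoneType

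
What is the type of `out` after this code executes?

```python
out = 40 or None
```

'or' returns first truthy value (40, int)

int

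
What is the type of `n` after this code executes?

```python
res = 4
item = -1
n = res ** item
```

int ** negative int returns float

float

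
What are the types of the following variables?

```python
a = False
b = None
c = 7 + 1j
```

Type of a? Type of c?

a is bool; c is complex

bool, complex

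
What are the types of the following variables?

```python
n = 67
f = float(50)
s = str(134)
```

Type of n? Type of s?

n is int; s is str

int, str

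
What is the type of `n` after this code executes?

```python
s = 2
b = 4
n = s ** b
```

int ** positive int returns int (2 ** 4 = 16)

int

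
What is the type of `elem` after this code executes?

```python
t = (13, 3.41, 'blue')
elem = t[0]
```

Index 0 of tuple is 13 which is int

int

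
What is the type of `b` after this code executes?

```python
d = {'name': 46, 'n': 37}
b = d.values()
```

.values() returns a dict_values view object

dict_values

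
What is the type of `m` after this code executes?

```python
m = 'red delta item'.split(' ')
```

str.split() returns list

list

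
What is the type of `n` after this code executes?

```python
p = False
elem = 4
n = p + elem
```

bool + int returns int (False is 0, so 0 + 4 = 4)

int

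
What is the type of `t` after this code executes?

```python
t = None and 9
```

'and' returns first falsy value (None)

NoneType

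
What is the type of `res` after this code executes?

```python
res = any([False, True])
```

any() returns bool

bool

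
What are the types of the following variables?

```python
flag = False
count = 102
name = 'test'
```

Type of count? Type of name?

count is int; name is str

int, str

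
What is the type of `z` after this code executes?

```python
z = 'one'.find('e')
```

str.find() returns int (index, or -1)

int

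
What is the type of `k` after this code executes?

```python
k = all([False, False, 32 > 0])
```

all() returns bool

bool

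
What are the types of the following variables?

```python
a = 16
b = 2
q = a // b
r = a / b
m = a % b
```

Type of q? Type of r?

int // int returns int; int / int returns float

int, float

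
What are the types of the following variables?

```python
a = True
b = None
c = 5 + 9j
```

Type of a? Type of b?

a is bool; b is NoneType

bool, NoneType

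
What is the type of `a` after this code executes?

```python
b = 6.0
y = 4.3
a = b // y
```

float // float returns float (floor division preserves float type)

float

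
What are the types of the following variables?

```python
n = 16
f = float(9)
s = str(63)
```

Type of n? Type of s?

n is int; s is str

int, str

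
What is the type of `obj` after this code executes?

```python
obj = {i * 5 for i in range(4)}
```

A set comprehension {expr for x in iterable} produces a set

set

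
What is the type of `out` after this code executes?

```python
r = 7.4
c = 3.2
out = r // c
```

float // float returns float (floor division preserves float type)

float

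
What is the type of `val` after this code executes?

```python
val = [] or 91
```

'or' returns first truthy value (91, which is int)

int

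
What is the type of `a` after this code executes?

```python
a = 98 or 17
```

'or' returns the first truthy value (98, which is int)

int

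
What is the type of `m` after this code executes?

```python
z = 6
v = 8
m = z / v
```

int / int always returns float in Python 3 (6 / 8 = 0.75)

float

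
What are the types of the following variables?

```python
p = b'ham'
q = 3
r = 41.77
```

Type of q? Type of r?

q is int; r is float

int, float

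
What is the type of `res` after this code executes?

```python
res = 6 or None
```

'or' returns first truthy value (6, int)

int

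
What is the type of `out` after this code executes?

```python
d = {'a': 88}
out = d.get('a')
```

dict.get() returns the value (int) when key is found

int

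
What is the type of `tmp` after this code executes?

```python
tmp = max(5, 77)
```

max() of ints returns int

int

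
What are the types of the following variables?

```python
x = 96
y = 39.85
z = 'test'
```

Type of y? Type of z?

y is float; z is str

float, str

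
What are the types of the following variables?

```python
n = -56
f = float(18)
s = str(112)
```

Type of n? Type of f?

n is int; f is float

int, float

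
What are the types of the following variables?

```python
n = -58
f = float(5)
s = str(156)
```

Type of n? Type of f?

n is int; f is float

int, float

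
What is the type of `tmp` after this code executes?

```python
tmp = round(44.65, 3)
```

round() with ndigits arg returns float

float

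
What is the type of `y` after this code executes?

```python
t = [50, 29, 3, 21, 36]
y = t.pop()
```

list.pop() returns the popped element (int here)

int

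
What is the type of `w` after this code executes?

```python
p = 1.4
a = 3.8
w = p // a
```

float // float returns float (floor division preserves float type)

float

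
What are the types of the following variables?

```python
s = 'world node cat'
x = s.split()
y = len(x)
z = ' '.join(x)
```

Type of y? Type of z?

len() returns int; str.join() returns str

int, str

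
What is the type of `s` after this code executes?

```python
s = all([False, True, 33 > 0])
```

all() returns bool

bool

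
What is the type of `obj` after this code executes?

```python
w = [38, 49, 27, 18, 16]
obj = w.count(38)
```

list.count() returns int

int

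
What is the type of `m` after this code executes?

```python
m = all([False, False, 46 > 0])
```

all() returns bool

bool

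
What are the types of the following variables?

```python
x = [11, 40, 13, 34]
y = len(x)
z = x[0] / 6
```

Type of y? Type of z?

len() returns int; int / int returns float

int, float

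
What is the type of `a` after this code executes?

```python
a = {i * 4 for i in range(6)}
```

A set comprehension {expr for x in iterable} produces a set

set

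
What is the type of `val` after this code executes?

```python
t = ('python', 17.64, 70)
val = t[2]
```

Index 2 of tuple is 70 which is int

int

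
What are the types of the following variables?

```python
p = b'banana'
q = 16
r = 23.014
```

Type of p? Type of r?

p is bytes; r is float

bytes, float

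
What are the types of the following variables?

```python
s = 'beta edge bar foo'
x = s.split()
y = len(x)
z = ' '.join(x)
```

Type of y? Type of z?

len() returns int; str.join() returns str

int, str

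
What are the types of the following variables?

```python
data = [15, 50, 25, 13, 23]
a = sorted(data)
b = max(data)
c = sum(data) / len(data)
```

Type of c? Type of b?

int / int returns float; max of ints returns int

float, int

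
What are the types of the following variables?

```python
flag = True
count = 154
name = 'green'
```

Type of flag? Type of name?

flag is bool; name is str

bool, str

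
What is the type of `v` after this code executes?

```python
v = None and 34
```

'and' returns first falsy value (None)

NoneType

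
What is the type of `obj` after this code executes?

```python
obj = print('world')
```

print() returns None

NoneType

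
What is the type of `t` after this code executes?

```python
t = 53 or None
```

'or' returns first truthy value (53, int)

int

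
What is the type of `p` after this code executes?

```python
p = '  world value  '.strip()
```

str.strip() returns str

str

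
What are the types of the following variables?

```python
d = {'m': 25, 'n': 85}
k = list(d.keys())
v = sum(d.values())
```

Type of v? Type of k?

sum of int values returns int; list(...) returns list

int, list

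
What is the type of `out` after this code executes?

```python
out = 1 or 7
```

'or' returns the first truthy value (1, which is int)

int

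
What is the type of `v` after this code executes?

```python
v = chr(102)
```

chr() returns str (single character)

str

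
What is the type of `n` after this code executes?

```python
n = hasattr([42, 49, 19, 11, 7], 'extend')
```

hasattr() returns bool

bool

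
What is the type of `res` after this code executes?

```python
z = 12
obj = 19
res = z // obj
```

int // int returns int (12 // 19 = 0)

int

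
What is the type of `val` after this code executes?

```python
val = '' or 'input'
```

'or' returns first truthy value ('input', which is str)

str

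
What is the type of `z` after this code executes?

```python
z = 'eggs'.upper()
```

str.upper() returns str

str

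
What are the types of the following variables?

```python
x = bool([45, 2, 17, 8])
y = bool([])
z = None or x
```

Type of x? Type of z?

bool() returns bool; None or <bool> returns the bool

bool, bool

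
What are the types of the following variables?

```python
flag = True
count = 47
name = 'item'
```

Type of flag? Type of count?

flag is bool; count is int

bool, int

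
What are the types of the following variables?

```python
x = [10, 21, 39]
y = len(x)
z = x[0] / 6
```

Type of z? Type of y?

int / int returns float; len() returns int

float, int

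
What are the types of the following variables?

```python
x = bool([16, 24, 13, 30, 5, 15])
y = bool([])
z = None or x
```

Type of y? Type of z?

bool() returns bool; None or <bool> returns the bool

bool, bool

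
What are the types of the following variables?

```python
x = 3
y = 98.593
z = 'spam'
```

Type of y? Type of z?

y is float; z is str

float, str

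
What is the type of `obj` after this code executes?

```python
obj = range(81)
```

range() returns a range object

range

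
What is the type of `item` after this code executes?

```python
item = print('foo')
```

print() returns None

NoneType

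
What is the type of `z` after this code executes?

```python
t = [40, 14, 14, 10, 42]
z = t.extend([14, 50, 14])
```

list.extend() returns None

NoneType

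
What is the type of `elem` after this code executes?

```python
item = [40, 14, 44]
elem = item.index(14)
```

list.index() returns int

int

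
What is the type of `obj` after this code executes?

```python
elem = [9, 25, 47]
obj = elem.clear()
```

list.clear() returns None

NoneType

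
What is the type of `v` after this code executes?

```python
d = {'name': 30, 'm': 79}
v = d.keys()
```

.keys() returns a dict_keys view object

dict_keys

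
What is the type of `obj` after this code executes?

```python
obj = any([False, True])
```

any() returns bool

bool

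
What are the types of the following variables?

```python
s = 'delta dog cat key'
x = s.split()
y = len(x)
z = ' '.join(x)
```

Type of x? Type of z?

str.split() returns list; str.join() returns str

list, str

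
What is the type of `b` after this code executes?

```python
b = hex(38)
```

hex() returns str representation

str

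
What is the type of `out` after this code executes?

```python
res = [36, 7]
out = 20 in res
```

'in' operator returns bool

bool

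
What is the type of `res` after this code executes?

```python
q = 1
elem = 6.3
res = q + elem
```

int + float returns float (1 + 6.3 = 7.3)

float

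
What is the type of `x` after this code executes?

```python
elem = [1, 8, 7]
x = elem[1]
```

Indexing a list of ints returns int (elem[1] = 8)

int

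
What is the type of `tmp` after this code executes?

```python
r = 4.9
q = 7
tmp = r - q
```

float - int returns float (4.9 - 7 = -2.1)

float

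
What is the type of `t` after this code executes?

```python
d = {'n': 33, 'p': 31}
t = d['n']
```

Accessing dict[str, int] with key 'n' returns int value 33

int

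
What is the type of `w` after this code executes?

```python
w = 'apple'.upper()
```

str.upper() returns str

str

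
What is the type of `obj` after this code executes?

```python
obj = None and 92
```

'and' returns first falsy value (None)

NoneType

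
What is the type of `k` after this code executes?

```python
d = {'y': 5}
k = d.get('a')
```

dict.get() returns None when key 'a' is not found and no default given

NoneType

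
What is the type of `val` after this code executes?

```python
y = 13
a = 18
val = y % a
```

int % int returns int (13 % 18 = 13)

int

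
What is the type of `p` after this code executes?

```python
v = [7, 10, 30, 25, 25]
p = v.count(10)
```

list.count() returns int

int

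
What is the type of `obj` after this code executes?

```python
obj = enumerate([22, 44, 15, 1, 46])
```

enumerate() returns an enumerate iterator object

enumerate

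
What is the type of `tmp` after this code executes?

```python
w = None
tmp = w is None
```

'is' comparison returns bool

bool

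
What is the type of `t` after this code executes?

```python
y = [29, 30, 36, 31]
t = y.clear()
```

list.clear() returns None

NoneType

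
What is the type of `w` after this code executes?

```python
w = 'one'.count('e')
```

str.count() returns int

int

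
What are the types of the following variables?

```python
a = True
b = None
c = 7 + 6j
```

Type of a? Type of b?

a is bool; b is NoneType

bool, NoneType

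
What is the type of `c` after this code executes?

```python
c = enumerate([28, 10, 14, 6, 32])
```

enumerate() returns an enumerate iterator object

enumerate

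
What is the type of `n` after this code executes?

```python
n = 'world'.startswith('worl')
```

str.startswith() returns bool

bool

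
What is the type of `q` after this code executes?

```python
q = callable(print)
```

callable() returns bool

bool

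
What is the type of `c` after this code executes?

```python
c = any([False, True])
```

any() returns bool

bool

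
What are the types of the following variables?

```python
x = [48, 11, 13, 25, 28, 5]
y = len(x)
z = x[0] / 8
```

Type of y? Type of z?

len() returns int; int / int returns float

int, float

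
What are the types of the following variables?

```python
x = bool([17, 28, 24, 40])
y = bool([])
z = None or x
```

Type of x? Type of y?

bool() returns bool; bool() returns bool

bool, bool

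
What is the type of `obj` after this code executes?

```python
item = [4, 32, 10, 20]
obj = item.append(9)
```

list.append() returns None (mutates in place)

NoneType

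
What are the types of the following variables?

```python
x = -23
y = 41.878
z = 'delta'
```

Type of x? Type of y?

x is int; y is float

int, float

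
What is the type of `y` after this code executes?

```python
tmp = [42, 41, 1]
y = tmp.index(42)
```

list.index() returns int

int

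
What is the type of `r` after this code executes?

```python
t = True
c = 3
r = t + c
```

bool + int returns int (True is 1, so 1 + 3 = 4)

int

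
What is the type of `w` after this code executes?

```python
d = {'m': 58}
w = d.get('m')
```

dict.get() returns the value (int) when key is found

int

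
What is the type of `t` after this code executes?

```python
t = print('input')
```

print() returns None

NoneType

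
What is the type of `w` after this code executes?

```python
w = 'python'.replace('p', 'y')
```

str.replace() returns str

str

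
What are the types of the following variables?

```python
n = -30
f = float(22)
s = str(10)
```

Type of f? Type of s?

f is float; s is str

float, str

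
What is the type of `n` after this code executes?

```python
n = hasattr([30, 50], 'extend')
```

hasattr() returns bool

bool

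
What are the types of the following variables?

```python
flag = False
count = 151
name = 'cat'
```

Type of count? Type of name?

count is int; name is str

int, str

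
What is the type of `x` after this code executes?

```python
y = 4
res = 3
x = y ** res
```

int ** positive int returns int (4 ** 3 = 64)

int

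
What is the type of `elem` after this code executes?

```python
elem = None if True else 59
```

Ternary: condition is True, if branch (None) taken → NoneType

NoneType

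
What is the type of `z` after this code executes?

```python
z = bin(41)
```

bin() returns str representation

str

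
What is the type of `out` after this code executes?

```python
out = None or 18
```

'or' with None returns the other value (18, int)

int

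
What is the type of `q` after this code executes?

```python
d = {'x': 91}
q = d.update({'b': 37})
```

dict.update() returns None

NoneType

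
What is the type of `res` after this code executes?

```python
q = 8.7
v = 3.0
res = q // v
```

float // float returns float (floor division preserves float type)

float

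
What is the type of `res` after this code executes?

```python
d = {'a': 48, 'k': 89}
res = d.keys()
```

.keys() returns a dict_keys view object

dict_keys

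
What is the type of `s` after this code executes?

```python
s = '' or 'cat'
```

'or' returns first truthy value ('cat', which is str)

str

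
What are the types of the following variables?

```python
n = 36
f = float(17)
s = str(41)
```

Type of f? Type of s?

f is float; s is str

float, str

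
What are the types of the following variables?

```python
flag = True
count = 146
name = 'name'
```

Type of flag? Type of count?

flag is bool; count is int

bool, int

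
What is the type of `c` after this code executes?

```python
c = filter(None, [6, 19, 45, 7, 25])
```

filter() returns a filter iterator object

filter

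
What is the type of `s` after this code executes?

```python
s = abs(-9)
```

abs() of int returns int

int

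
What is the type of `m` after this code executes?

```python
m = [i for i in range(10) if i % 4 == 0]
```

A list comprehension [...] produces a list

list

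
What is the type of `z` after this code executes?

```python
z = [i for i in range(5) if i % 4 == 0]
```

A list comprehension [...] produces a list

list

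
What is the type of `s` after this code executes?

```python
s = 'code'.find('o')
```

str.find() returns int (index, or -1)

int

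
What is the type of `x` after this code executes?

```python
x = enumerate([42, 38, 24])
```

enumerate() returns an enumerate iterator object

enumerate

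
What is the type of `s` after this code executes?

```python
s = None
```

None has type NoneType

NoneType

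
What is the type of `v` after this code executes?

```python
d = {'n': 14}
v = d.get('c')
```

dict.get() returns None when key 'c' is not found and no default given

NoneType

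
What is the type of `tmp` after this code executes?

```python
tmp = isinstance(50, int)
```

isinstance() returns bool

bool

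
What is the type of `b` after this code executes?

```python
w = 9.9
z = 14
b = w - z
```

float - int returns float (9.9 - 14 = -4.1)

float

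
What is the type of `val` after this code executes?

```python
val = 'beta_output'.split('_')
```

str.split() returns list

list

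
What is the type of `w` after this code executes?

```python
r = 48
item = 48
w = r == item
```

Equality comparison returns bool

bool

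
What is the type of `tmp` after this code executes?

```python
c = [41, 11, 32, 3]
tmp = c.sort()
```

list.sort() returns None (sorts in place)

NoneType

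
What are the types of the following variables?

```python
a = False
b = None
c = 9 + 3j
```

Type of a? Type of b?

a is bool; b is NoneType

bool, NoneType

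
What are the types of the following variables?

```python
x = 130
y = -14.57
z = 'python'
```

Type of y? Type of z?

y is float; z is str

float, str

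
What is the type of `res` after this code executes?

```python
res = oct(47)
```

oct() returns str representation

str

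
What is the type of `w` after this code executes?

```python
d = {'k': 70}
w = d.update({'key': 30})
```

dict.update() returns None

NoneType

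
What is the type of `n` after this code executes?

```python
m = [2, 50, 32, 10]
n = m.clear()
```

list.clear() returns None

NoneType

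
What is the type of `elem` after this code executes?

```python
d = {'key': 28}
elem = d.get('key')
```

dict.get() returns the value (int) when key is found

int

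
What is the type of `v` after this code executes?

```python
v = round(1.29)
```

round() with no ndigits arg returns int

int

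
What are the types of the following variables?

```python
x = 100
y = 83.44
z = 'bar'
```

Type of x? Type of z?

x is int; z is str

int, str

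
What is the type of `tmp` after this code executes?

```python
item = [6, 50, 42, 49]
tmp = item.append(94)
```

list.append() returns None (mutates in place)

NoneType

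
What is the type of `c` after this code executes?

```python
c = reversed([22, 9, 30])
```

reversed() on a list returns a list_reverseiterator

list_reverseiterator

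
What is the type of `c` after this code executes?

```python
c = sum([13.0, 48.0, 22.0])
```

sum() of floats returns float

float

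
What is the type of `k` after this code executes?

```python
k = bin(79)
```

bin() returns str representation

str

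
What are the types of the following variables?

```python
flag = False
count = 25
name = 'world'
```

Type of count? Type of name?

count is int; name is str

int, str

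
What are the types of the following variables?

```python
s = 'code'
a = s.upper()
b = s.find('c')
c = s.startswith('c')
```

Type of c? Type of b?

str.startswith() returns bool; str.find() returns int

bool, int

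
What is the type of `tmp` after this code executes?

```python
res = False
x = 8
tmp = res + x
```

bool + int returns int (False is 0, so 0 + 8 = 8)

int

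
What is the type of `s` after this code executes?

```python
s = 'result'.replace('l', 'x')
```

str.replace() returns str

str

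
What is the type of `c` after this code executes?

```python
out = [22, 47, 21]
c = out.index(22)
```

list.index() returns int

int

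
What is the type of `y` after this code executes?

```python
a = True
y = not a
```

'not' always returns bool

bool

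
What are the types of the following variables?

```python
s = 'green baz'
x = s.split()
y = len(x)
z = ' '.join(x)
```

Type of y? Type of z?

len() returns int; str.join() returns str

int, str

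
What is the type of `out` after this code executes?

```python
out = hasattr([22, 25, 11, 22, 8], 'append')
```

hasattr() returns bool

bool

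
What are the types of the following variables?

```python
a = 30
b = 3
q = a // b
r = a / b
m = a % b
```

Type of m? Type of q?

int % int returns int; int // int returns int

int, int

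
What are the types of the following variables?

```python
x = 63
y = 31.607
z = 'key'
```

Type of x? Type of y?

x is int; y is float

int, float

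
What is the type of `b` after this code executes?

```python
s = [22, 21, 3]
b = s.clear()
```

list.clear() returns None

NoneType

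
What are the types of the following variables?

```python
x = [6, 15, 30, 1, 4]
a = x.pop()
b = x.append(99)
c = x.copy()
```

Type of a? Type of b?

list.pop() returns the element (int); list.append() returns None

int, NoneType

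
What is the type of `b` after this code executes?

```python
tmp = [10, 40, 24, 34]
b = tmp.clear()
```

list.clear() returns None

NoneType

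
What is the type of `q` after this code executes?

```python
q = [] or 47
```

'or' returns first truthy value (47, which is int)

int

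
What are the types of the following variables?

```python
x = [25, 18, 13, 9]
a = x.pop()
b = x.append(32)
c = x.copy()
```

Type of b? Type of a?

list.append() returns None; list.pop() returns the element (int)

NoneType, int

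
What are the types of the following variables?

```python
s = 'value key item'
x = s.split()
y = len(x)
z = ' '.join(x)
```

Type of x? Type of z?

str.split() returns list; str.join() returns str

list, str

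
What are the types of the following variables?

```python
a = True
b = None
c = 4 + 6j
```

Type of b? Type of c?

b is NoneType; c is complex

NoneType, complex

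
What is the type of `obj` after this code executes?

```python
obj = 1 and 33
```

'and' returns the last value when all truthy (33, which is int)

int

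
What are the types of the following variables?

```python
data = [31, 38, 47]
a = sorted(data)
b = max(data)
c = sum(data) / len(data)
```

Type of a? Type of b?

sorted() returns list; max of ints returns int

list, int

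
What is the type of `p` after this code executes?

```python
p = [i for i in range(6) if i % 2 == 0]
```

A list comprehension [...] produces a list

list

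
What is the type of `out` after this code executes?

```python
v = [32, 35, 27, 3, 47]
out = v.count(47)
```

list.count() returns int

int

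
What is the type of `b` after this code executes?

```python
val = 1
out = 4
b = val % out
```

int % int returns int (1 % 4 = 1)

int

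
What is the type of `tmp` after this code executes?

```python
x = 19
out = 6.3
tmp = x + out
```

int + float returns float (19 + 6.3 = 25.3)

float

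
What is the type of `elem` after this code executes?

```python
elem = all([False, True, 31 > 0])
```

all() returns bool

bool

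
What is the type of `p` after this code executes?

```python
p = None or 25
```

'or' with None returns the other value (25, int)

int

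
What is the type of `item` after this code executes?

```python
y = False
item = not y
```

'not' always returns bool

bool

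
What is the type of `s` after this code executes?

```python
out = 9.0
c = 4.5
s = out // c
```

float // float returns float (floor division preserves float type)

float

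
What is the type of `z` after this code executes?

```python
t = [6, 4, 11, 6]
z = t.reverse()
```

list.reverse() returns None

NoneType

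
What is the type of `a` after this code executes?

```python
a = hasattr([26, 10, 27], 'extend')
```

hasattr() returns bool

bool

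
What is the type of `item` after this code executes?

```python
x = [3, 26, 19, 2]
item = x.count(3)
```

list.count() returns int

int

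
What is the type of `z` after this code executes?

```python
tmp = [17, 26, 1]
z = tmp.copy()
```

list.copy() returns list

list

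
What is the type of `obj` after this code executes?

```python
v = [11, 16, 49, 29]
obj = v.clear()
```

list.clear() returns None

NoneType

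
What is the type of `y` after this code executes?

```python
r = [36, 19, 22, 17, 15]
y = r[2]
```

Indexing a list of ints returns int (r[2] = 22)

int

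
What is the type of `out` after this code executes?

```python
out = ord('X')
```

ord() returns int (Unicode code point)

int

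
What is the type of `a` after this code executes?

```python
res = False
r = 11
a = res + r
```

bool + int returns int (False is 0, so 0 + 11 = 11)

int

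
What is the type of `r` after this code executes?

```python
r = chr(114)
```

chr() returns str (single character)

str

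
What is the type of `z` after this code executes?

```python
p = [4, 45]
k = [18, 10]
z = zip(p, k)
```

zip() returns a zip iterator object

zip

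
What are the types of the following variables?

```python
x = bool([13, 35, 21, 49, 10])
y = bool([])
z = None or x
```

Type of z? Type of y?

None or <bool> returns the bool; bool() returns bool

bool, bool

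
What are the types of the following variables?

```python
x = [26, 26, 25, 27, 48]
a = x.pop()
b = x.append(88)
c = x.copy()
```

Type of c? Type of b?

list.copy() returns list; list.append() returns None

list, NoneType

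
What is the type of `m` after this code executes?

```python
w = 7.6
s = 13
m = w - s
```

float - int returns float (7.6 - 13 = -5.4)

float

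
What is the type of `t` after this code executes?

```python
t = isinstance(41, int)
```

isinstance() returns bool

bool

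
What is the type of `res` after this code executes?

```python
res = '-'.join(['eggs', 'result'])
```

str.join() returns str

str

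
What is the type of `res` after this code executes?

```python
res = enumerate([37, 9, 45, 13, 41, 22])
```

enumerate() returns an enumerate iterator object

enumerate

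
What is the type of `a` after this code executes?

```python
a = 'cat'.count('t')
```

str.count() returns int

int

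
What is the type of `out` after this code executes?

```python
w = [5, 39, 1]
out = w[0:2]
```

Slicing a list always returns a list

list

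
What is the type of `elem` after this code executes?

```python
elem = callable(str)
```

callable() returns bool

bool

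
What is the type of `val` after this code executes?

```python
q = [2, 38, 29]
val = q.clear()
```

list.clear() returns None

NoneType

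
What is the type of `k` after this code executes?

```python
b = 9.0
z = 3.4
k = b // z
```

float // float returns float (floor division preserves float type)

float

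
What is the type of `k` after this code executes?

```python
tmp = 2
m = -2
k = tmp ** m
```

int ** negative int returns float

float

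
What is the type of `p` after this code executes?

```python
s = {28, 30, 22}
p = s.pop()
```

Popping from a set of ints returns int

int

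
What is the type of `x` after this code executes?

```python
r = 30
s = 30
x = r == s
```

Equality comparison returns bool

bool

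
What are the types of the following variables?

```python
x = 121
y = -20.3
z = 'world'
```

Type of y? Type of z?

y is float; z is str

float, str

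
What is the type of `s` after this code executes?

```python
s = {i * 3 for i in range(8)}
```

A set comprehension {expr for x in iterable} produces a set

set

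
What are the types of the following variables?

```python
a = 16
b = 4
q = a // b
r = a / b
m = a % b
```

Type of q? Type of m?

int // int returns int; int % int returns int

int, int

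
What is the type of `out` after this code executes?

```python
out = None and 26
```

'and' returns first falsy value (None)

NoneType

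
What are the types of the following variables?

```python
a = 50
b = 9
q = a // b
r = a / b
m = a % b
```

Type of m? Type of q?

int % int returns int; int // int returns int

int, int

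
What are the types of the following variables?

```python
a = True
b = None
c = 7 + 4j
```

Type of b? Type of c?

b is NoneType; c is complex

NoneType, complex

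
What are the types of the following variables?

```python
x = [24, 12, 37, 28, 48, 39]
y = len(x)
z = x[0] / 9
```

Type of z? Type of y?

int / int returns float; len() returns int

float, int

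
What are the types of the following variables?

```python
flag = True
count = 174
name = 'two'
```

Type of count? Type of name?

count is int; name is str

int, str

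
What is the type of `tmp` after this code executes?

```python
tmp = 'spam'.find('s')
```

str.find() returns int (index, or -1)

int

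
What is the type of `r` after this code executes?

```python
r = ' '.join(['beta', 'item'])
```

str.join() returns str

str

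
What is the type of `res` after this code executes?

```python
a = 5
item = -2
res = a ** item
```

int ** negative int returns float

float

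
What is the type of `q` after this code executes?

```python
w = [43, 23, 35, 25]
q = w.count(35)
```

list.count() returns int

int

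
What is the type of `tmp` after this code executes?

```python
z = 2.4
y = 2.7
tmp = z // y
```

float // float returns float (floor division preserves float type)

float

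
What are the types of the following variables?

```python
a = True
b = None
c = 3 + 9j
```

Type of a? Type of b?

a is bool; b is NoneType

bool, NoneType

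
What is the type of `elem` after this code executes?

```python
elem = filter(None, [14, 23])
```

filter() returns a filter iterator object

filter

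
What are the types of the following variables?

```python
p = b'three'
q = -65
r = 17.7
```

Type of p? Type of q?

p is bytes; q is int

bytes, int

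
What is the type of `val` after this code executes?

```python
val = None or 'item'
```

'or' with None returns the other value ('item', str)

str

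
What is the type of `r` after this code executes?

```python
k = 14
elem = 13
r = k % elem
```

int % int returns int (14 % 13 = 1)

int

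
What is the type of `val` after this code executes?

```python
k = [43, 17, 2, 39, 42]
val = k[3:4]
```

Slicing a list always returns a list

list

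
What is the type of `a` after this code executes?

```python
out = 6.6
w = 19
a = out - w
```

float - int returns float (6.6 - 19 = -12.4)

float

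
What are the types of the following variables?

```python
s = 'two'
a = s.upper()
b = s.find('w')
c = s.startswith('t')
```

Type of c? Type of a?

str.startswith() returns bool; str.upper() returns str

bool, str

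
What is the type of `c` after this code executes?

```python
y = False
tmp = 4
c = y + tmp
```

bool + int returns int (False is 0, so 0 + 4 = 4)

int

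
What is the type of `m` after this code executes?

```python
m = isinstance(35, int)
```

isinstance() returns bool

bool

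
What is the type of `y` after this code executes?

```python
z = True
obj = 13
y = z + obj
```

bool + int returns int (True is 1, so 1 + 13 = 14)

int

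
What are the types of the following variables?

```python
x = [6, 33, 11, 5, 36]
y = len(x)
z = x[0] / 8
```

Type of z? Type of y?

int / int returns float; len() returns int

float, int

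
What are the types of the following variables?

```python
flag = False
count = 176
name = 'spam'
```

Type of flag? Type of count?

flag is bool; count is int

bool, int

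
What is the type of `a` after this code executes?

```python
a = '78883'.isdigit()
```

str.isdigit() returns bool

bool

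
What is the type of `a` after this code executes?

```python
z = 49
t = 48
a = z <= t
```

Comparison operators return bool

bool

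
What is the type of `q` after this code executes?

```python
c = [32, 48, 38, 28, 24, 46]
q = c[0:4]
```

Slicing a list always returns a list

list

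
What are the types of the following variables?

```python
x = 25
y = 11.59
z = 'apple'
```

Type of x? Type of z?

x is int; z is str

int, str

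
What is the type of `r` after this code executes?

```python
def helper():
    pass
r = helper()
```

A function with no return statement returns None

NoneType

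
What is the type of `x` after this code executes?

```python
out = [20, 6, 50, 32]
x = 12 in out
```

'in' operator returns bool

bool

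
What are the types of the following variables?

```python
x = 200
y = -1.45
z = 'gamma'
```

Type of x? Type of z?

x is int; z is str

int, str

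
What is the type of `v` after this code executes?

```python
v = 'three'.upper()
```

str.upper() returns str

str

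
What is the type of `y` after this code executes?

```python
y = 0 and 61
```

'and' returns the first falsy value (0, which is int)

int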